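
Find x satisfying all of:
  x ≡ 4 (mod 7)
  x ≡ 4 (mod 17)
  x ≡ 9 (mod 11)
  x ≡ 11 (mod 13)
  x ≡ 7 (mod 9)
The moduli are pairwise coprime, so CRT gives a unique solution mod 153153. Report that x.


Product of moduli M = 7 · 17 · 11 · 13 · 9 = 153153.
Merge one congruence at a time:
  Start: x ≡ 4 (mod 7).
  Combine with x ≡ 4 (mod 17); new modulus lcm = 119.
    Write x = 4 + 7·t and substitute into x ≡ 4 (mod 17): 7·t ≡ 4 − 4 = 0 (mod 17).
    The inverse of 7 mod 17 is 5 (since 7·5 = 35 = 2·17 + 1), so t ≡ 5·0 = 0 ≡ 0 (mod 17).
    Then x = 4 + 7·0 = 4, valid modulo lcm(7, 17) = 119: x ≡ 4 (mod 119).
  Combine with x ≡ 9 (mod 11); new modulus lcm = 1309.
    Write x = 4 + 119·t and substitute into x ≡ 9 (mod 11): 119·t ≡ 9 − 4 = 5 (mod 11).
    Reduce coefficients mod 11: 9·t ≡ 5 (mod 11).
    The inverse of 9 mod 11 is 5 (since 9·5 = 45 = 4·11 + 1), so t ≡ 5·5 = 25 ≡ 3 (mod 11).
    Then x = 4 + 119·3 = 361, valid modulo lcm(119, 11) = 1309: x ≡ 361 (mod 1309).
  Combine with x ≡ 11 (mod 13); new modulus lcm = 17017.
    Write x = 361 + 1309·t and substitute into x ≡ 11 (mod 13): 1309·t ≡ 11 − 361 = -350 (mod 13).
    Reduce coefficients mod 13: 9·t ≡ 1 (mod 13).
    The inverse of 9 mod 13 is 3 (since 9·3 = 27 = 2·13 + 1), so t ≡ 3·1 = 3 ≡ 3 (mod 13).
    Then x = 361 + 1309·3 = 4288, valid modulo lcm(1309, 13) = 17017: x ≡ 4288 (mod 17017).
  Combine with x ≡ 7 (mod 9); new modulus lcm = 153153.
    Write x = 4288 + 17017·t and substitute into x ≡ 7 (mod 9): 17017·t ≡ 7 − 4288 = -4281 (mod 9).
    Reduce coefficients mod 9: 7·t ≡ 3 (mod 9).
    The inverse of 7 mod 9 is 4 (since 7·4 = 28 = 3·9 + 1), so t ≡ 4·3 = 12 ≡ 3 (mod 9).
    Then x = 4288 + 17017·3 = 55339, valid modulo lcm(17017, 9) = 153153: x ≡ 55339 (mod 153153).
Verify against each original: 55339 mod 7 = 4, 55339 mod 17 = 4, 55339 mod 11 = 9, 55339 mod 13 = 11, 55339 mod 9 = 7.

x ≡ 55339 (mod 153153).


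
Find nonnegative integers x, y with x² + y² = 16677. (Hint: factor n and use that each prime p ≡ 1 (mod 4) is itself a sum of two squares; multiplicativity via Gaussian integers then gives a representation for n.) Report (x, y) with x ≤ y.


Step 1: Factor n = 16677 = 3^2 · 17 · 109.
Step 2: Check the mod-4 condition on each prime factor: 3 ≡ 3 (mod 4), exponent 2 (must be even); 17 ≡ 1 (mod 4), exponent 1; 109 ≡ 1 (mod 4), exponent 1.
All primes ≡ 3 (mod 4) appear to even exponent (or don't appear), so by the two-squares theorem n IS expressible as a sum of two squares.
Step 3: Build a representation. Group n = k² · m with k = 3 and m = 17 · 109 = 1853 (a product of primes ≡ 1 (mod 4)); a representation of m scales to one of n via (k·x)² + (k·y)² = k²(x² + y²). Each prime p ≡ 1 (mod 4) is itself a sum of two squares; find a² by testing p − a² for a perfect square:
  17: 17 − 1² = 16 = 4² ⇒ 17 = 1² + 4².
  109: 109 − 1² = 108, 109 − 2² = 105, 109 − 3² = 100 = 10² ⇒ 109 = 3² + 10².
  Combine using the Brahmagupta–Fibonacci identity (a² + b²)(c² + d²) = (ac − bd)² + (ad + bc)² = (ac + bd)² + (ad − bc)²:
  17 · 109 = 1853: from (1² + 4²)(3² + 10²), take (1·3 − 4·10, 1·10 + 4·3) = (3 − 40, 10 + 12) = (-37, 22); dropping signs (only squares matter) gives (37, 22); check 37² + 22² = 1369 + 484 = 1853 ✓.
  Scale by k = 3: (3·37, 3·22) = (111, 66).
Step 4: Order so x ≤ y and verify: 66² + 111² = 4356 + 12321 = 16677 = n. ✓

n = 16677 = 66² + 111² (one valid representation with x ≤ y).


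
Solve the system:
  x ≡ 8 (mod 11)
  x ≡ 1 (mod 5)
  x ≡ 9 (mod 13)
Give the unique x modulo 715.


Moduli 11, 5, 13 are pairwise coprime; by CRT there is a unique solution modulo M = 11 · 5 · 13 = 715.
Solve pairwise, accumulating the modulus:
  Start with x ≡ 8 (mod 11).
  Combine with x ≡ 1 (mod 5): since gcd(11, 5) = 1, we get a unique residue mod 55.
    Write x = 8 + 11·t and substitute into x ≡ 1 (mod 5): 11·t ≡ 1 − 8 = -7 (mod 5).
    Reduce coefficients mod 5: 1·t ≡ 3 (mod 5).
    So t ≡ 3 (mod 5).
    Then x = 8 + 11·3 = 41, valid modulo lcm(11, 5) = 55: x ≡ 41 (mod 55).
  Combine with x ≡ 9 (mod 13): since gcd(55, 13) = 1, we get a unique residue mod 715.
    Write x = 41 + 55·t and substitute into x ≡ 9 (mod 13): 55·t ≡ 9 − 41 = -32 (mod 13).
    Reduce coefficients mod 13: 3·t ≡ 7 (mod 13).
    The inverse of 3 mod 13 is 9 (since 3·9 = 27 = 2·13 + 1), so t ≡ 9·7 = 63 ≡ 11 (mod 13).
    Then x = 41 + 55·11 = 646, valid modulo lcm(55, 13) = 715: x ≡ 646 (mod 715).
Verify: 646 mod 11 = 8 ✓, 646 mod 5 = 1 ✓, 646 mod 13 = 9 ✓.

x ≡ 646 (mod 715).


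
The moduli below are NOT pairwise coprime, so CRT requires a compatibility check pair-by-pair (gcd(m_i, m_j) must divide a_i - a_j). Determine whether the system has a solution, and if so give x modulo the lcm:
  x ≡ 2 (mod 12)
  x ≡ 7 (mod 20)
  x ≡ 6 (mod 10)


Moduli 12, 20, 10 are not pairwise coprime, so CRT works modulo lcm(m_i) when all pairwise compatibility conditions hold.
Pairwise compatibility: gcd(m_i, m_j) must divide a_i - a_j for every pair.
Merge one congruence at a time:
  Start: x ≡ 2 (mod 12).
  Combine with x ≡ 7 (mod 20): gcd(12, 20) = 4, and 7 - 2 = 5 is NOT divisible by 4.
    ⇒ system is inconsistent (no integer solution).

No solution (the system is inconsistent).


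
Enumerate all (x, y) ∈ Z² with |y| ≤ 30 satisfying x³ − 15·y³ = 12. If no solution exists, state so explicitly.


The equation is x³ - 15y³ = 12. For fixed y, x³ = 15·y³ + 12, so a solution requires the RHS to be a perfect cube.
Strategy: iterate y from -30 to 30, compute RHS = 15·y³ + 12, and check whether it is a (positive or negative) perfect cube.
Check small values of y:
  y = 0: RHS = 12 is not a perfect cube.
  y = 1: RHS = 27 = (3)³ ⇒ x = 3 works.
  y = -1: RHS = -3 is not a perfect cube.
  y = 2: RHS = 132 is not a perfect cube.
  y = -2: RHS = -108 is not a perfect cube.
  y = 3: RHS = 417 is not a perfect cube.
  y = -3: RHS = -393 is not a perfect cube.
Continuing the search up to |y| = 30 finds no further solutions beyond those listed.
Collected solutions: (3, 1).

Solutions (with |y| ≤ 30): (3, 1).


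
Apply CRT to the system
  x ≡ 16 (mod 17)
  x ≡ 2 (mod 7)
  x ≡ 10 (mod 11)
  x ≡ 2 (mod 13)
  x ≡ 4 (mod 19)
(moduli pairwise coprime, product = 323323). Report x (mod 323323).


Product of moduli M = 17 · 7 · 11 · 13 · 19 = 323323.
Merge one congruence at a time:
  Start: x ≡ 16 (mod 17).
  Combine with x ≡ 2 (mod 7); new modulus lcm = 119.
    Write x = 16 + 17·t and substitute into x ≡ 2 (mod 7): 17·t ≡ 2 − 16 = -14 (mod 7).
    Reduce coefficients mod 7: 3·t ≡ 0 (mod 7).
    The inverse of 3 mod 7 is 5 (since 3·5 = 15 = 2·7 + 1), so t ≡ 5·0 = 0 ≡ 0 (mod 7).
    Then x = 16 + 17·0 = 16, valid modulo lcm(17, 7) = 119: x ≡ 16 (mod 119).
  Combine with x ≡ 10 (mod 11); new modulus lcm = 1309.
    Write x = 16 + 119·t and substitute into x ≡ 10 (mod 11): 119·t ≡ 10 − 16 = -6 (mod 11).
    Reduce coefficients mod 11: 9·t ≡ 5 (mod 11).
    The inverse of 9 mod 11 is 5 (since 9·5 = 45 = 4·11 + 1), so t ≡ 5·5 = 25 ≡ 3 (mod 11).
    Then x = 16 + 119·3 = 373, valid modulo lcm(119, 11) = 1309: x ≡ 373 (mod 1309).
  Combine with x ≡ 2 (mod 13); new modulus lcm = 17017.
    Write x = 373 + 1309·t and substitute into x ≡ 2 (mod 13): 1309·t ≡ 2 − 373 = -371 (mod 13).
    Reduce coefficients mod 13: 9·t ≡ 6 (mod 13).
    The inverse of 9 mod 13 is 3 (since 9·3 = 27 = 2·13 + 1), so t ≡ 3·6 = 18 ≡ 5 (mod 13).
    Then x = 373 + 1309·5 = 6918, valid modulo lcm(1309, 13) = 17017: x ≡ 6918 (mod 17017).
  Combine with x ≡ 4 (mod 19); new modulus lcm = 323323.
    Write x = 6918 + 17017·t and substitute into x ≡ 4 (mod 19): 17017·t ≡ 4 − 6918 = -6914 (mod 19).
    Reduce coefficients mod 19: 12·t ≡ 2 (mod 19).
    The inverse of 12 mod 19 is 8 (since 12·8 = 96 = 5·19 + 1), so t ≡ 8·2 = 16 ≡ 16 (mod 19).
    Then x = 6918 + 17017·16 = 279190, valid modulo lcm(17017, 19) = 323323: x ≡ 279190 (mod 323323).
Verify against each original: 279190 mod 17 = 16, 279190 mod 7 = 2, 279190 mod 11 = 10, 279190 mod 13 = 2, 279190 mod 19 = 4.

x ≡ 279190 (mod 323323).


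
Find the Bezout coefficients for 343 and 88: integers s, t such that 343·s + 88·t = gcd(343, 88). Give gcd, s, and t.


Euclidean algorithm on (343, 88) — divide until remainder is 0:
  343 = 3 · 88 + 79
  88 = 1 · 79 + 9
  79 = 8 · 9 + 7
  9 = 1 · 7 + 2
  7 = 3 · 2 + 1
  2 = 2 · 1 + 0
gcd(343, 88) = 1.
Track Bezout coefficients alongside the remainders: start with r₀ = 343 = a·1 + b·0 (s = 1, t = 0) and r₁ = 88 = a·0 + b·1 (s = 0, t = 1); each new remainder r_{k+1} = r_{k-1} − q_k·r_k inherits s_{k+1} = s_{k-1} − q_k·s_k, t_{k+1} = t_{k-1} − q_k·t_k, so r_k = a·s_k + b·t_k at every step:
  q = 3: r = 79, s = 1 − 3·0 = 1, t = 0 − 3·1 = -3  (check: 343·1 + 88·(-3) = 79)
  q = 1: r = 9, s = 0 − 1·1 = -1, t = 1 − 1·(-3) = 4  (check: 343·(-1) + 88·4 = 9)
  q = 8: r = 7, s = 1 − 8·(-1) = 9, t = -3 − 8·4 = -35  (check: 343·9 + 88·(-35) = 7)
  q = 1: r = 2, s = -1 − 1·9 = -10, t = 4 − 1·(-35) = 39  (check: 343·(-10) + 88·39 = 2)
  q = 3: r = 1, s = 9 − 3·(-10) = 39, t = -35 − 3·39 = -152  (check: 343·39 + 88·(-152) = 1)
The row with r = 1 (the gcd) gives the Bezout coefficients s = 39, t = -152.
Result: 343 · (39) + 88 · (-152) = 1.

gcd(343, 88) = 1; s = 39, t = -152 (check: 343·39 + 88·(-152) = 1).


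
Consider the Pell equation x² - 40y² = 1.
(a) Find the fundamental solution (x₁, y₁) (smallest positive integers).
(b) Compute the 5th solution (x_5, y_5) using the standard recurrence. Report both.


Step 1: Find the fundamental solution (x₁, y₁) of x² - 40y² = 1.
  Expand √40 as a continued fraction. a₀ = ⌊√40⌋ = 6; iterate m_{k+1} = d_k·a_k − m_k, d_{k+1} = (40 − m_{k+1}²)/d_k, a_{k+1} = ⌊(a₀ + m_{k+1})/d_{k+1}⌋ (starting m₀ = 0, d₀ = 1), with convergents p_k = a_k·p_{k-1} + p_{k-2}, q_k = a_k·q_{k-1} + q_{k-2} (p₋₁ = 1, q₋₁ = 0):
  k = 0: a₀ = 6; p₀/q₀ = 6/1; p₀² − 40·q₀² = 36 − 40 = -4.
  k = 1: m = 6, d = 4, a = ⌊(6 + 6)/4⌋ = 3; p/q = (3·6 + 1)/(3·1 + 0) = 19/3; p² − 40·q² = 361 − 360 = 1.
  The first convergent with p² − 40·q² = 1 gives the fundamental solution (x₁, y₁) = (19, 3).
Step 2: Apply the recurrence (x_{n+1}, y_{n+1}) = (x₁x_n + 40y₁y_n, x₁y_n + y₁x_n) repeatedly.
  From (x_1, y_1) = (19, 3): x_2 = 19·19 + 40·3·3 = 721; y_2 = 19·3 + 3·19 = 114.
  From (x_2, y_2) = (721, 114): x_3 = 19·721 + 40·3·114 = 27379; y_3 = 19·114 + 3·721 = 4329.
  From (x_3, y_3) = (27379, 4329): x_4 = 19·27379 + 40·3·4329 = 1039681; y_4 = 19·4329 + 3·27379 = 164388.
  From (x_4, y_4) = (1039681, 164388): x_5 = 19·1039681 + 40·3·164388 = 39480499; y_5 = 19·164388 + 3·1039681 = 6242415.
Step 3: Verify x_5² - 40·y_5² = 1558709801289001 - 1558709801289000 = 1 (should be 1). ✓

(x_1, y_1) = (19, 3); (x_5, y_5) = (39480499, 6242415).


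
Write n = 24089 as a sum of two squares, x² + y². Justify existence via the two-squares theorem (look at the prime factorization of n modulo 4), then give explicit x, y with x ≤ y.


Step 1: Factor n = 24089 = 13 · 17 · 109.
Step 2: Check the mod-4 condition on each prime factor: 13 ≡ 1 (mod 4), exponent 1; 17 ≡ 1 (mod 4), exponent 1; 109 ≡ 1 (mod 4), exponent 1.
All primes ≡ 3 (mod 4) appear to even exponent (or don't appear), so by the two-squares theorem n IS expressible as a sum of two squares.
Step 3: Build a representation. Here n = 13 · 17 · 109 is a product of primes ≡ 1 (mod 4). Each prime p ≡ 1 (mod 4) is itself a sum of two squares; find a² by testing p − a² for a perfect square:
  13: 13 − 1² = 12, 13 − 2² = 9 = 3² ⇒ 13 = 2² + 3².
  17: 17 − 1² = 16 = 4² ⇒ 17 = 1² + 4².
  109: 109 − 1² = 108, 109 − 2² = 105, 109 − 3² = 100 = 10² ⇒ 109 = 3² + 10².
  Combine using the Brahmagupta–Fibonacci identity (a² + b²)(c² + d²) = (ac − bd)² + (ad + bc)² = (ac + bd)² + (ad − bc)²:
  13 · 17 = 221: from (2² + 3²)(1² + 4²), take (2·1 − 3·4, 2·4 + 3·1) = (2 − 12, 8 + 3) = (-10, 11); dropping signs (only squares matter) gives (10, 11); check 10² + 11² = 100 + 121 = 221 ✓.
  221 · 109 = 24089: from (10² + 11²)(3² + 10²), take (10·3 − 11·10, 10·10 + 11·3) = (30 − 110, 100 + 33) = (-80, 133); dropping signs (only squares matter) gives (80, 133); check 80² + 133² = 6400 + 17689 = 24089 ✓.
Step 4: Order so x ≤ y and verify: 80² + 133² = 6400 + 17689 = 24089 = n. ✓

n = 24089 = 80² + 133² (one valid representation with x ≤ y).


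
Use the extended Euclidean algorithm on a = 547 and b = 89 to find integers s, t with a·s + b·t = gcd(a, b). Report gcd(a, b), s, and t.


Euclidean algorithm on (547, 89) — divide until remainder is 0:
  547 = 6 · 89 + 13
  89 = 6 · 13 + 11
  13 = 1 · 11 + 2
  11 = 5 · 2 + 1
  2 = 2 · 1 + 0
gcd(547, 89) = 1.
Track Bezout coefficients alongside the remainders: start with r₀ = 547 = a·1 + b·0 (s = 1, t = 0) and r₁ = 89 = a·0 + b·1 (s = 0, t = 1); each new remainder r_{k+1} = r_{k-1} − q_k·r_k inherits s_{k+1} = s_{k-1} − q_k·s_k, t_{k+1} = t_{k-1} − q_k·t_k, so r_k = a·s_k + b·t_k at every step:
  q = 6: r = 13, s = 1 − 6·0 = 1, t = 0 − 6·1 = -6  (check: 547·1 + 89·(-6) = 13)
  q = 6: r = 11, s = 0 − 6·1 = -6, t = 1 − 6·(-6) = 37  (check: 547·(-6) + 89·37 = 11)
  q = 1: r = 2, s = 1 − 1·(-6) = 7, t = -6 − 1·37 = -43  (check: 547·7 + 89·(-43) = 2)
  q = 5: r = 1, s = -6 − 5·7 = -41, t = 37 − 5·(-43) = 252  (check: 547·(-41) + 89·252 = 1)
The row with r = 1 (the gcd) gives the Bezout coefficients s = -41, t = 252.
Result: 547 · (-41) + 89 · (252) = 1.

gcd(547, 89) = 1; s = -41, t = 252 (check: 547·(-41) + 89·252 = 1).


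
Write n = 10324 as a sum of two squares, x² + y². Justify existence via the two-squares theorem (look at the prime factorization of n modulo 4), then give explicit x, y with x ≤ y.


Step 1: Factor n = 10324 = 2^2 · 29 · 89.
Step 2: Check the mod-4 condition on each prime factor: 2 = 2 (special); 29 ≡ 1 (mod 4), exponent 1; 89 ≡ 1 (mod 4), exponent 1.
All primes ≡ 3 (mod 4) appear to even exponent (or don't appear), so by the two-squares theorem n IS expressible as a sum of two squares.
Step 3: Build a representation. Group n = k² · m with k = 2 and m = 29 · 89 = 2581 (a product of primes ≡ 1 (mod 4)); a representation of m scales to one of n via (k·x)² + (k·y)² = k²(x² + y²). Each prime p ≡ 1 (mod 4) is itself a sum of two squares; find a² by testing p − a² for a perfect square:
  29: 29 − 1² = 28, 29 − 2² = 25 = 5² ⇒ 29 = 2² + 5².
  89: 89 − 1² = 88, 89 − 2² = 85, 89 − 3² = 80, 89 − 4² = 73, 89 − 5² = 64 = 8² ⇒ 89 = 5² + 8².
  Combine using the Brahmagupta–Fibonacci identity (a² + b²)(c² + d²) = (ac − bd)² + (ad + bc)² = (ac + bd)² + (ad − bc)²:
  29 · 89 = 2581: from (2² + 5²)(5² + 8²), take (2·5 − 5·8, 2·8 + 5·5) = (10 − 40, 16 + 25) = (-30, 41); dropping signs (only squares matter) gives (30, 41); check 30² + 41² = 900 + 1681 = 2581 ✓.
  Scale by k = 2: (2·30, 2·41) = (60, 82).
Step 4: Order so x ≤ y and verify: 60² + 82² = 3600 + 6724 = 10324 = n. ✓

n = 10324 = 60² + 82² (one valid representation with x ≤ y).


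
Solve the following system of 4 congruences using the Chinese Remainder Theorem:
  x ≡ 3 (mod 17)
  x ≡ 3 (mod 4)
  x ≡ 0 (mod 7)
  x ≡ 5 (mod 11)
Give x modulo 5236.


Product of moduli M = 17 · 4 · 7 · 11 = 5236.
Merge one congruence at a time:
  Start: x ≡ 3 (mod 17).
  Combine with x ≡ 3 (mod 4); new modulus lcm = 68.
    Write x = 3 + 17·t and substitute into x ≡ 3 (mod 4): 17·t ≡ 3 − 3 = 0 (mod 4).
    Reduce coefficients mod 4: 1·t ≡ 0 (mod 4).
    So t ≡ 0 (mod 4).
    Then x = 3 + 17·0 = 3, valid modulo lcm(17, 4) = 68: x ≡ 3 (mod 68).
  Combine with x ≡ 0 (mod 7); new modulus lcm = 476.
    Write x = 3 + 68·t and substitute into x ≡ 0 (mod 7): 68·t ≡ 0 − 3 = -3 (mod 7).
    Reduce coefficients mod 7: 5·t ≡ 4 (mod 7).
    The inverse of 5 mod 7 is 3 (since 5·3 = 15 = 2·7 + 1), so t ≡ 3·4 = 12 ≡ 5 (mod 7).
    Then x = 3 + 68·5 = 343, valid modulo lcm(68, 7) = 476: x ≡ 343 (mod 476).
  Combine with x ≡ 5 (mod 11); new modulus lcm = 5236.
    Write x = 343 + 476·t and substitute into x ≡ 5 (mod 11): 476·t ≡ 5 − 343 = -338 (mod 11).
    Reduce coefficients mod 11: 3·t ≡ 3 (mod 11).
    The inverse of 3 mod 11 is 4 (since 3·4 = 12 = 1·11 + 1), so t ≡ 4·3 = 12 ≡ 1 (mod 11).
    Then x = 343 + 476·1 = 819, valid modulo lcm(476, 11) = 5236: x ≡ 819 (mod 5236).
Verify against each original: 819 mod 17 = 3, 819 mod 4 = 3, 819 mod 7 = 0, 819 mod 11 = 5.

x ≡ 819 (mod 5236).


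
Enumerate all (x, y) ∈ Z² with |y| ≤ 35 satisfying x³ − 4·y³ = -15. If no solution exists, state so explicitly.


The equation is x³ - 4y³ = -15. For fixed y, x³ = 4·y³ − 15, so a solution requires the RHS to be a perfect cube.
Strategy: iterate y from -35 to 35, compute RHS = 4·y³ − 15, and check whether it is a (positive or negative) perfect cube.
Check small values of y:
  y = 0: RHS = -15 is not a perfect cube.
  y = 1: RHS = -11 is not a perfect cube.
  y = -1: RHS = -19 is not a perfect cube.
  y = 2: RHS = 17 is not a perfect cube.
  y = -2: RHS = -47 is not a perfect cube.
  y = 3: RHS = 93 is not a perfect cube.
  y = -3: RHS = -123 is not a perfect cube.
Continuing the search up to |y| = 35 finds no solutions either.
No (x, y) in the scanned range satisfies the equation.

No integer solutions with |y| ≤ 35.


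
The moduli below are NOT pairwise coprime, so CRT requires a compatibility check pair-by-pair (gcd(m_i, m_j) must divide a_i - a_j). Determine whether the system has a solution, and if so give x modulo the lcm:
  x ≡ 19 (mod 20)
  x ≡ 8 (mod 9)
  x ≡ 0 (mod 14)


Moduli 20, 9, 14 are not pairwise coprime, so CRT works modulo lcm(m_i) when all pairwise compatibility conditions hold.
Pairwise compatibility: gcd(m_i, m_j) must divide a_i - a_j for every pair.
Merge one congruence at a time:
  Start: x ≡ 19 (mod 20).
  Combine with x ≡ 8 (mod 9): gcd(20, 9) = 1; 8 - 19 = -11, which IS divisible by 1, so compatible.
    Write x = 19 + 20·t and substitute into x ≡ 8 (mod 9): 20·t ≡ 8 − 19 = -11 (mod 9).
    Reduce coefficients mod 9: 2·t ≡ 7 (mod 9).
    The inverse of 2 mod 9 is 5 (since 2·5 = 10 = 1·9 + 1), so t ≡ 5·7 = 35 ≡ 8 (mod 9).
    Then x = 19 + 20·8 = 179, valid modulo lcm(20, 9) = 180: x ≡ 179 (mod 180).
  Combine with x ≡ 0 (mod 14): gcd(180, 14) = 2, and 0 - 179 = -179 is NOT divisible by 2.
    ⇒ system is inconsistent (no integer solution).

No solution (the system is inconsistent).


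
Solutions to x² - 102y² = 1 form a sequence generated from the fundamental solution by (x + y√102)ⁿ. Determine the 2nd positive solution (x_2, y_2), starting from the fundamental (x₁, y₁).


Step 1: Find the fundamental solution (x₁, y₁) of x² - 102y² = 1.
  Expand √102 as a continued fraction. a₀ = ⌊√102⌋ = 10; iterate m_{k+1} = d_k·a_k − m_k, d_{k+1} = (102 − m_{k+1}²)/d_k, a_{k+1} = ⌊(a₀ + m_{k+1})/d_{k+1}⌋ (starting m₀ = 0, d₀ = 1), with convergents p_k = a_k·p_{k-1} + p_{k-2}, q_k = a_k·q_{k-1} + q_{k-2} (p₋₁ = 1, q₋₁ = 0):
  k = 0: a₀ = 10; p₀/q₀ = 10/1; p₀² − 102·q₀² = 100 − 102 = -2.
  k = 1: m = 10, d = 2, a = ⌊(10 + 10)/2⌋ = 10; p/q = (10·10 + 1)/(10·1 + 0) = 101/10; p² − 102·q² = 10201 − 10200 = 1.
  The first convergent with p² − 102·q² = 1 gives the fundamental solution (x₁, y₁) = (101, 10).
Step 2: Apply the recurrence (x_{n+1}, y_{n+1}) = (x₁x_n + 102y₁y_n, x₁y_n + y₁x_n) repeatedly.
  From (x_1, y_1) = (101, 10): x_2 = 101·101 + 102·10·10 = 20401; y_2 = 101·10 + 10·101 = 2020.
Step 3: Verify x_2² - 102·y_2² = 416200801 - 416200800 = 1 (should be 1). ✓

(x_1, y_1) = (101, 10); (x_2, y_2) = (20401, 2020).


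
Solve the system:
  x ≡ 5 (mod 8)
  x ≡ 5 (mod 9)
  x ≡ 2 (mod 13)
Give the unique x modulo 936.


Moduli 8, 9, 13 are pairwise coprime; by CRT there is a unique solution modulo M = 8 · 9 · 13 = 936.
Solve pairwise, accumulating the modulus:
  Start with x ≡ 5 (mod 8).
  Combine with x ≡ 5 (mod 9): since gcd(8, 9) = 1, we get a unique residue mod 72.
    Write x = 5 + 8·t and substitute into x ≡ 5 (mod 9): 8·t ≡ 5 − 5 = 0 (mod 9).
    The inverse of 8 mod 9 is 8 (since 8·8 = 64 = 7·9 + 1), so t ≡ 8·0 = 0 ≡ 0 (mod 9).
    Then x = 5 + 8·0 = 5, valid modulo lcm(8, 9) = 72: x ≡ 5 (mod 72).
  Combine with x ≡ 2 (mod 13): since gcd(72, 13) = 1, we get a unique residue mod 936.
    Write x = 5 + 72·t and substitute into x ≡ 2 (mod 13): 72·t ≡ 2 − 5 = -3 (mod 13).
    Reduce coefficients mod 13: 7·t ≡ 10 (mod 13).
    The inverse of 7 mod 13 is 2 (since 7·2 = 14 = 1·13 + 1), so t ≡ 2·10 = 20 ≡ 7 (mod 13).
    Then x = 5 + 72·7 = 509, valid modulo lcm(72, 13) = 936: x ≡ 509 (mod 936).
Verify: 509 mod 8 = 5 ✓, 509 mod 9 = 5 ✓, 509 mod 13 = 2 ✓.

x ≡ 509 (mod 936).


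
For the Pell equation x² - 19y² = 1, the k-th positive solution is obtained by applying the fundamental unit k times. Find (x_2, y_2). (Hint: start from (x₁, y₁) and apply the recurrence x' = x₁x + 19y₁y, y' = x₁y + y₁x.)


Step 1: Find the fundamental solution (x₁, y₁) of x² - 19y² = 1.
  Expand √19 as a continued fraction. a₀ = ⌊√19⌋ = 4; iterate m_{k+1} = d_k·a_k − m_k, d_{k+1} = (19 − m_{k+1}²)/d_k, a_{k+1} = ⌊(a₀ + m_{k+1})/d_{k+1}⌋ (starting m₀ = 0, d₀ = 1), with convergents p_k = a_k·p_{k-1} + p_{k-2}, q_k = a_k·q_{k-1} + q_{k-2} (p₋₁ = 1, q₋₁ = 0):
  k = 0: a₀ = 4; p₀/q₀ = 4/1; p₀² − 19·q₀² = 16 − 19 = -3.
  k = 1: m = 4, d = 3, a = ⌊(4 + 4)/3⌋ = 2; p/q = (2·4 + 1)/(2·1 + 0) = 9/2; p² − 19·q² = 81 − 76 = 5.
  k = 2: m = 2, d = 5, a = ⌊(4 + 2)/5⌋ = 1; p/q = (1·9 + 4)/(1·2 + 1) = 13/3; p² − 19·q² = 169 − 171 = -2.
  k = 3: m = 3, d = 2, a = ⌊(4 + 3)/2⌋ = 3; p/q = (3·13 + 9)/(3·3 + 2) = 48/11; p² − 19·q² = 2304 − 2299 = 5.
  k = 4: m = 3, d = 5, a = ⌊(4 + 3)/5⌋ = 1; p/q = (1·48 + 13)/(1·11 + 3) = 61/14; p² − 19·q² = 3721 − 3724 = -3.
  k = 5: m = 2, d = 3, a = ⌊(4 + 2)/3⌋ = 2; p/q = (2·61 + 48)/(2·14 + 11) = 170/39; p² − 19·q² = 28900 − 28899 = 1.
  The first convergent with p² − 19·q² = 1 gives the fundamental solution (x₁, y₁) = (170, 39).
Step 2: Apply the recurrence (x_{n+1}, y_{n+1}) = (x₁x_n + 19y₁y_n, x₁y_n + y₁x_n) repeatedly.
  From (x_1, y_1) = (170, 39): x_2 = 170·170 + 19·39·39 = 57799; y_2 = 170·39 + 39·170 = 13260.
Step 3: Verify x_2² - 19·y_2² = 3340724401 - 3340724400 = 1 (should be 1). ✓

(x_1, y_1) = (170, 39); (x_2, y_2) = (57799, 13260).


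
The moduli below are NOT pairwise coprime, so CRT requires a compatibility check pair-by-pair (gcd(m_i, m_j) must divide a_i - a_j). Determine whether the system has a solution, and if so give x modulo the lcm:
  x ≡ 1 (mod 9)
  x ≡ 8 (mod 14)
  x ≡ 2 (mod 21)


Moduli 9, 14, 21 are not pairwise coprime, so CRT works modulo lcm(m_i) when all pairwise compatibility conditions hold.
Pairwise compatibility: gcd(m_i, m_j) must divide a_i - a_j for every pair.
Merge one congruence at a time:
  Start: x ≡ 1 (mod 9).
  Combine with x ≡ 8 (mod 14): gcd(9, 14) = 1; 8 - 1 = 7, which IS divisible by 1, so compatible.
    Write x = 1 + 9·t and substitute into x ≡ 8 (mod 14): 9·t ≡ 8 − 1 = 7 (mod 14).
    The inverse of 9 mod 14 is 11 (since 9·11 = 99 = 7·14 + 1), so t ≡ 11·7 = 77 ≡ 7 (mod 14).
    Then x = 1 + 9·7 = 64, valid modulo lcm(9, 14) = 126: x ≡ 64 (mod 126).
  Combine with x ≡ 2 (mod 21): gcd(126, 21) = 21, and 2 - 64 = -62 is NOT divisible by 21.
    ⇒ system is inconsistent (no integer solution).

No solution (the system is inconsistent).


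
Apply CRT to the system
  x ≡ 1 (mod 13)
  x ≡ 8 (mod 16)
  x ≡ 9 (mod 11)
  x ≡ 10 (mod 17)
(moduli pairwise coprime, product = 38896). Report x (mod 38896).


Product of moduli M = 13 · 16 · 11 · 17 = 38896.
Merge one congruence at a time:
  Start: x ≡ 1 (mod 13).
  Combine with x ≡ 8 (mod 16); new modulus lcm = 208.
    Write x = 1 + 13·t and substitute into x ≡ 8 (mod 16): 13·t ≡ 8 − 1 = 7 (mod 16).
    The inverse of 13 mod 16 is 5 (since 13·5 = 65 = 4·16 + 1), so t ≡ 5·7 = 35 ≡ 3 (mod 16).
    Then x = 1 + 13·3 = 40, valid modulo lcm(13, 16) = 208: x ≡ 40 (mod 208).
  Combine with x ≡ 9 (mod 11); new modulus lcm = 2288.
    Write x = 40 + 208·t and substitute into x ≡ 9 (mod 11): 208·t ≡ 9 − 40 = -31 (mod 11).
    Reduce coefficients mod 11: 10·t ≡ 2 (mod 11).
    The inverse of 10 mod 11 is 10 (since 10·10 = 100 = 9·11 + 1), so t ≡ 10·2 = 20 ≡ 9 (mod 11).
    Then x = 40 + 208·9 = 1912, valid modulo lcm(208, 11) = 2288: x ≡ 1912 (mod 2288).
  Combine with x ≡ 10 (mod 17); new modulus lcm = 38896.
    Write x = 1912 + 2288·t and substitute into x ≡ 10 (mod 17): 2288·t ≡ 10 − 1912 = -1902 (mod 17).
    Reduce coefficients mod 17: 10·t ≡ 2 (mod 17).
    The inverse of 10 mod 17 is 12 (since 10·12 = 120 = 7·17 + 1), so t ≡ 12·2 = 24 ≡ 7 (mod 17).
    Then x = 1912 + 2288·7 = 17928, valid modulo lcm(2288, 17) = 38896: x ≡ 17928 (mod 38896).
Verify against each original: 17928 mod 13 = 1, 17928 mod 16 = 8, 17928 mod 11 = 9, 17928 mod 17 = 10.

x ≡ 17928 (mod 38896).


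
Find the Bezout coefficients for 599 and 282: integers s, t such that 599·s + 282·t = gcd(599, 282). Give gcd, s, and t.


Euclidean algorithm on (599, 282) — divide until remainder is 0:
  599 = 2 · 282 + 35
  282 = 8 · 35 + 2
  35 = 17 · 2 + 1
  2 = 2 · 1 + 0
gcd(599, 282) = 1.
Track Bezout coefficients alongside the remainders: start with r₀ = 599 = a·1 + b·0 (s = 1, t = 0) and r₁ = 282 = a·0 + b·1 (s = 0, t = 1); each new remainder r_{k+1} = r_{k-1} − q_k·r_k inherits s_{k+1} = s_{k-1} − q_k·s_k, t_{k+1} = t_{k-1} − q_k·t_k, so r_k = a·s_k + b·t_k at every step:
  q = 2: r = 35, s = 1 − 2·0 = 1, t = 0 − 2·1 = -2  (check: 599·1 + 282·(-2) = 35)
  q = 8: r = 2, s = 0 − 8·1 = -8, t = 1 − 8·(-2) = 17  (check: 599·(-8) + 282·17 = 2)
  q = 17: r = 1, s = 1 − 17·(-8) = 137, t = -2 − 17·17 = -291  (check: 599·137 + 282·(-291) = 1)
The row with r = 1 (the gcd) gives the Bezout coefficients s = 137, t = -291.
Result: 599 · (137) + 282 · (-291) = 1.

gcd(599, 282) = 1; s = 137, t = -291 (check: 599·137 + 282·(-291) = 1).


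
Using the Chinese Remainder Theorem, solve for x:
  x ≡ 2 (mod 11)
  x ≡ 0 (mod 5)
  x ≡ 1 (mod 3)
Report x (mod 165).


Moduli 11, 5, 3 are pairwise coprime; by CRT there is a unique solution modulo M = 11 · 5 · 3 = 165.
Solve pairwise, accumulating the modulus:
  Start with x ≡ 2 (mod 11).
  Combine with x ≡ 0 (mod 5): since gcd(11, 5) = 1, we get a unique residue mod 55.
    Write x = 2 + 11·t and substitute into x ≡ 0 (mod 5): 11·t ≡ 0 − 2 = -2 (mod 5).
    Reduce coefficients mod 5: 1·t ≡ 3 (mod 5).
    So t ≡ 3 (mod 5).
    Then x = 2 + 11·3 = 35, valid modulo lcm(11, 5) = 55: x ≡ 35 (mod 55).
  Combine with x ≡ 1 (mod 3): since gcd(55, 3) = 1, we get a unique residue mod 165.
    Write x = 35 + 55·t and substitute into x ≡ 1 (mod 3): 55·t ≡ 1 − 35 = -34 (mod 3).
    Reduce coefficients mod 3: 1·t ≡ 2 (mod 3).
    So t ≡ 2 (mod 3).
    Then x = 35 + 55·2 = 145, valid modulo lcm(55, 3) = 165: x ≡ 145 (mod 165).
Verify: 145 mod 11 = 2 ✓, 145 mod 5 = 0 ✓, 145 mod 3 = 1 ✓.

x ≡ 145 (mod 165).


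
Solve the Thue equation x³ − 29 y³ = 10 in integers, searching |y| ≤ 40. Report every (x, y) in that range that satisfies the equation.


The equation is x³ - 29y³ = 10. For fixed y, x³ = 29·y³ + 10, so a solution requires the RHS to be a perfect cube.
Strategy: iterate y from -40 to 40, compute RHS = 29·y³ + 10, and check whether it is a (positive or negative) perfect cube.
Check small values of y:
  y = 0: RHS = 10 is not a perfect cube.
  y = 1: RHS = 39 is not a perfect cube.
  y = -1: RHS = -19 is not a perfect cube.
  y = 2: RHS = 242 is not a perfect cube.
  y = -2: RHS = -222 is not a perfect cube.
  y = 3: RHS = 793 is not a perfect cube.
  y = -3: RHS = -773 is not a perfect cube.
Continuing the search up to |y| = 40 finds no solutions either.
No (x, y) in the scanned range satisfies the equation.

No integer solutions with |y| ≤ 40.


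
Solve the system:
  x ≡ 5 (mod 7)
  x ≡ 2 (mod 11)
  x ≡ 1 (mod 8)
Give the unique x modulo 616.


Moduli 7, 11, 8 are pairwise coprime; by CRT there is a unique solution modulo M = 7 · 11 · 8 = 616.
Solve pairwise, accumulating the modulus:
  Start with x ≡ 5 (mod 7).
  Combine with x ≡ 2 (mod 11): since gcd(7, 11) = 1, we get a unique residue mod 77.
    Write x = 5 + 7·t and substitute into x ≡ 2 (mod 11): 7·t ≡ 2 − 5 = -3 (mod 11).
    Reduce coefficients mod 11: 7·t ≡ 8 (mod 11).
    The inverse of 7 mod 11 is 8 (since 7·8 = 56 = 5·11 + 1), so t ≡ 8·8 = 64 ≡ 9 (mod 11).
    Then x = 5 + 7·9 = 68, valid modulo lcm(7, 11) = 77: x ≡ 68 (mod 77).
  Combine with x ≡ 1 (mod 8): since gcd(77, 8) = 1, we get a unique residue mod 616.
    Write x = 68 + 77·t and substitute into x ≡ 1 (mod 8): 77·t ≡ 1 − 68 = -67 (mod 8).
    Reduce coefficients mod 8: 5·t ≡ 5 (mod 8).
    The inverse of 5 mod 8 is 5 (since 5·5 = 25 = 3·8 + 1), so t ≡ 5·5 = 25 ≡ 1 (mod 8).
    Then x = 68 + 77·1 = 145, valid modulo lcm(77, 8) = 616: x ≡ 145 (mod 616).
Verify: 145 mod 7 = 5 ✓, 145 mod 11 = 2 ✓, 145 mod 8 = 1 ✓.

x ≡ 145 (mod 616).


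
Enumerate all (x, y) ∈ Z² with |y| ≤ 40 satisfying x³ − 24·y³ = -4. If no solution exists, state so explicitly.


The equation is x³ - 24y³ = -4. For fixed y, x³ = 24·y³ − 4, so a solution requires the RHS to be a perfect cube.
Strategy: iterate y from -40 to 40, compute RHS = 24·y³ − 4, and check whether it is a (positive or negative) perfect cube.
Check small values of y:
  y = 0: RHS = -4 is not a perfect cube.
  y = 1: RHS = 20 is not a perfect cube.
  y = -1: RHS = -28 is not a perfect cube.
  y = 2: RHS = 188 is not a perfect cube.
  y = -2: RHS = -196 is not a perfect cube.
  y = 3: RHS = 644 is not a perfect cube.
  y = -3: RHS = -652 is not a perfect cube.
Continuing the search up to |y| = 40 finds no solutions either.
No (x, y) in the scanned range satisfies the equation.

No integer solutions with |y| ≤ 40.


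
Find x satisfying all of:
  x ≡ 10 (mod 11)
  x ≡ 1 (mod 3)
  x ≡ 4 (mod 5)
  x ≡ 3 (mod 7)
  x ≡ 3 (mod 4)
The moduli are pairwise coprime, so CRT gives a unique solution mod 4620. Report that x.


Product of moduli M = 11 · 3 · 5 · 7 · 4 = 4620.
Merge one congruence at a time:
  Start: x ≡ 10 (mod 11).
  Combine with x ≡ 1 (mod 3); new modulus lcm = 33.
    Write x = 10 + 11·t and substitute into x ≡ 1 (mod 3): 11·t ≡ 1 − 10 = -9 (mod 3).
    Reduce coefficients mod 3: 2·t ≡ 0 (mod 3).
    The inverse of 2 mod 3 is 2 (since 2·2 = 4 = 1·3 + 1), so t ≡ 2·0 = 0 ≡ 0 (mod 3).
    Then x = 10 + 11·0 = 10, valid modulo lcm(11, 3) = 33: x ≡ 10 (mod 33).
  Combine with x ≡ 4 (mod 5); new modulus lcm = 165.
    Write x = 10 + 33·t and substitute into x ≡ 4 (mod 5): 33·t ≡ 4 − 10 = -6 (mod 5).
    Reduce coefficients mod 5: 3·t ≡ 4 (mod 5).
    The inverse of 3 mod 5 is 2 (since 3·2 = 6 = 1·5 + 1), so t ≡ 2·4 = 8 ≡ 3 (mod 5).
    Then x = 10 + 33·3 = 109, valid modulo lcm(33, 5) = 165: x ≡ 109 (mod 165).
  Combine with x ≡ 3 (mod 7); new modulus lcm = 1155.
    Write x = 109 + 165·t and substitute into x ≡ 3 (mod 7): 165·t ≡ 3 − 109 = -106 (mod 7).
    Reduce coefficients mod 7: 4·t ≡ 6 (mod 7).
    The inverse of 4 mod 7 is 2 (since 4·2 = 8 = 1·7 + 1), so t ≡ 2·6 = 12 ≡ 5 (mod 7).
    Then x = 109 + 165·5 = 934, valid modulo lcm(165, 7) = 1155: x ≡ 934 (mod 1155).
  Combine with x ≡ 3 (mod 4); new modulus lcm = 4620.
    Write x = 934 + 1155·t and substitute into x ≡ 3 (mod 4): 1155·t ≡ 3 − 934 = -931 (mod 4).
    Reduce coefficients mod 4: 3·t ≡ 1 (mod 4).
    The inverse of 3 mod 4 is 3 (since 3·3 = 9 = 2·4 + 1), so t ≡ 3·1 = 3 ≡ 3 (mod 4).
    Then x = 934 + 1155·3 = 4399, valid modulo lcm(1155, 4) = 4620: x ≡ 4399 (mod 4620).
Verify against each original: 4399 mod 11 = 10, 4399 mod 3 = 1, 4399 mod 5 = 4, 4399 mod 7 = 3, 4399 mod 4 = 3.

x ≡ 4399 (mod 4620).


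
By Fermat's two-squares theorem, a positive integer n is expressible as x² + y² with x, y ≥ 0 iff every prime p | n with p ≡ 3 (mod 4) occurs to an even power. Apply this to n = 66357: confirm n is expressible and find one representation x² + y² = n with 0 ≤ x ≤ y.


Step 1: Factor n = 66357 = 3^2 · 73 · 101.
Step 2: Check the mod-4 condition on each prime factor: 3 ≡ 3 (mod 4), exponent 2 (must be even); 73 ≡ 1 (mod 4), exponent 1; 101 ≡ 1 (mod 4), exponent 1.
All primes ≡ 3 (mod 4) appear to even exponent (or don't appear), so by the two-squares theorem n IS expressible as a sum of two squares.
Step 3: Build a representation. Group n = k² · m with k = 3 and m = 73 · 101 = 7373 (a product of primes ≡ 1 (mod 4)); a representation of m scales to one of n via (k·x)² + (k·y)² = k²(x² + y²). Each prime p ≡ 1 (mod 4) is itself a sum of two squares; find a² by testing p − a² for a perfect square:
  73: 73 − 1² = 72, 73 − 2² = 69, 73 − 3² = 64 = 8² ⇒ 73 = 3² + 8².
  101: 101 − 1² = 100 = 10² ⇒ 101 = 1² + 10².
  Combine using the Brahmagupta–Fibonacci identity (a² + b²)(c² + d²) = (ac − bd)² + (ad + bc)² = (ac + bd)² + (ad − bc)²:
  73 · 101 = 7373: from (3² + 8²)(1² + 10²), take (3·1 − 8·10, 3·10 + 8·1) = (3 − 80, 30 + 8) = (-77, 38); dropping signs (only squares matter) gives (77, 38); check 77² + 38² = 5929 + 1444 = 7373 ✓.
  Scale by k = 3: (3·77, 3·38) = (231, 114).
Step 4: Order so x ≤ y and verify: 114² + 231² = 12996 + 53361 = 66357 = n. ✓

n = 66357 = 114² + 231² (one valid representation with x ≤ y).


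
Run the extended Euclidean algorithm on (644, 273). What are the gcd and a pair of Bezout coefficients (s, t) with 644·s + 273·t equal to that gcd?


Euclidean algorithm on (644, 273) — divide until remainder is 0:
  644 = 2 · 273 + 98
  273 = 2 · 98 + 77
  98 = 1 · 77 + 21
  77 = 3 · 21 + 14
  21 = 1 · 14 + 7
  14 = 2 · 7 + 0
gcd(644, 273) = 7.
Track Bezout coefficients alongside the remainders: start with r₀ = 644 = a·1 + b·0 (s = 1, t = 0) and r₁ = 273 = a·0 + b·1 (s = 0, t = 1); each new remainder r_{k+1} = r_{k-1} − q_k·r_k inherits s_{k+1} = s_{k-1} − q_k·s_k, t_{k+1} = t_{k-1} − q_k·t_k, so r_k = a·s_k + b·t_k at every step:
  q = 2: r = 98, s = 1 − 2·0 = 1, t = 0 − 2·1 = -2  (check: 644·1 + 273·(-2) = 98)
  q = 2: r = 77, s = 0 − 2·1 = -2, t = 1 − 2·(-2) = 5  (check: 644·(-2) + 273·5 = 77)
  q = 1: r = 21, s = 1 − 1·(-2) = 3, t = -2 − 1·5 = -7  (check: 644·3 + 273·(-7) = 21)
  q = 3: r = 14, s = -2 − 3·3 = -11, t = 5 − 3·(-7) = 26  (check: 644·(-11) + 273·26 = 14)
  q = 1: r = 7, s = 3 − 1·(-11) = 14, t = -7 − 1·26 = -33  (check: 644·14 + 273·(-33) = 7)
The row with r = 7 (the gcd) gives the Bezout coefficients s = 14, t = -33.
Result: 644 · (14) + 273 · (-33) = 7.

gcd(644, 273) = 7; s = 14, t = -33 (check: 644·14 + 273·(-33) = 7).


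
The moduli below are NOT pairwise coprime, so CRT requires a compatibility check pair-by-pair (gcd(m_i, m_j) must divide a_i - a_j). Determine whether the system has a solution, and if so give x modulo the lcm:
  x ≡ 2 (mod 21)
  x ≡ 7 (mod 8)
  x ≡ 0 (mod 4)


Moduli 21, 8, 4 are not pairwise coprime, so CRT works modulo lcm(m_i) when all pairwise compatibility conditions hold.
Pairwise compatibility: gcd(m_i, m_j) must divide a_i - a_j for every pair.
Merge one congruence at a time:
  Start: x ≡ 2 (mod 21).
  Combine with x ≡ 7 (mod 8): gcd(21, 8) = 1; 7 - 2 = 5, which IS divisible by 1, so compatible.
    Write x = 2 + 21·t and substitute into x ≡ 7 (mod 8): 21·t ≡ 7 − 2 = 5 (mod 8).
    Reduce coefficients mod 8: 5·t ≡ 5 (mod 8).
    The inverse of 5 mod 8 is 5 (since 5·5 = 25 = 3·8 + 1), so t ≡ 5·5 = 25 ≡ 1 (mod 8).
    Then x = 2 + 21·1 = 23, valid modulo lcm(21, 8) = 168: x ≡ 23 (mod 168).
  Combine with x ≡ 0 (mod 4): gcd(168, 4) = 4, and 0 - 23 = -23 is NOT divisible by 4.
    ⇒ system is inconsistent (no integer solution).

No solution (the system is inconsistent).


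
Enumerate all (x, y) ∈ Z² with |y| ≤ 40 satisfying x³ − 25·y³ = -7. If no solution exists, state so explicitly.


The equation is x³ - 25y³ = -7. For fixed y, x³ = 25·y³ − 7, so a solution requires the RHS to be a perfect cube.
Strategy: iterate y from -40 to 40, compute RHS = 25·y³ − 7, and check whether it is a (positive or negative) perfect cube.
Check small values of y:
  y = 0: RHS = -7 is not a perfect cube.
  y = 1: RHS = 18 is not a perfect cube.
  y = -1: RHS = -32 is not a perfect cube.
  y = 2: RHS = 193 is not a perfect cube.
  y = -2: RHS = -207 is not a perfect cube.
  y = 3: RHS = 668 is not a perfect cube.
  y = -3: RHS = -682 is not a perfect cube.
Continuing the search up to |y| = 40 finds no solutions either.
No (x, y) in the scanned range satisfies the equation.

No integer solutions with |y| ≤ 40.


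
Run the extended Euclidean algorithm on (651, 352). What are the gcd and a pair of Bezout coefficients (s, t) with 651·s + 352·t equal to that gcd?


Euclidean algorithm on (651, 352) — divide until remainder is 0:
  651 = 1 · 352 + 299
  352 = 1 · 299 + 53
  299 = 5 · 53 + 34
  53 = 1 · 34 + 19
  34 = 1 · 19 + 15
  19 = 1 · 15 + 4
  15 = 3 · 4 + 3
  4 = 1 · 3 + 1
  3 = 3 · 1 + 0
gcd(651, 352) = 1.
Track Bezout coefficients alongside the remainders: start with r₀ = 651 = a·1 + b·0 (s = 1, t = 0) and r₁ = 352 = a·0 + b·1 (s = 0, t = 1); each new remainder r_{k+1} = r_{k-1} − q_k·r_k inherits s_{k+1} = s_{k-1} − q_k·s_k, t_{k+1} = t_{k-1} − q_k·t_k, so r_k = a·s_k + b·t_k at every step:
  q = 1: r = 299, s = 1 − 1·0 = 1, t = 0 − 1·1 = -1  (check: 651·1 + 352·(-1) = 299)
  q = 1: r = 53, s = 0 − 1·1 = -1, t = 1 − 1·(-1) = 2  (check: 651·(-1) + 352·2 = 53)
  q = 5: r = 34, s = 1 − 5·(-1) = 6, t = -1 − 5·2 = -11  (check: 651·6 + 352·(-11) = 34)
  q = 1: r = 19, s = -1 − 1·6 = -7, t = 2 − 1·(-11) = 13  (check: 651·(-7) + 352·13 = 19)
  q = 1: r = 15, s = 6 − 1·(-7) = 13, t = -11 − 1·13 = -24  (check: 651·13 + 352·(-24) = 15)
  q = 1: r = 4, s = -7 − 1·13 = -20, t = 13 − 1·(-24) = 37  (check: 651·(-20) + 352·37 = 4)
  q = 3: r = 3, s = 13 − 3·(-20) = 73, t = -24 − 3·37 = -135  (check: 651·73 + 352·(-135) = 3)
  q = 1: r = 1, s = -20 − 1·73 = -93, t = 37 − 1·(-135) = 172  (check: 651·(-93) + 352·172 = 1)
The row with r = 1 (the gcd) gives the Bezout coefficients s = -93, t = 172.
Result: 651 · (-93) + 352 · (172) = 1.

gcd(651, 352) = 1; s = -93, t = 172 (check: 651·(-93) + 352·172 = 1).


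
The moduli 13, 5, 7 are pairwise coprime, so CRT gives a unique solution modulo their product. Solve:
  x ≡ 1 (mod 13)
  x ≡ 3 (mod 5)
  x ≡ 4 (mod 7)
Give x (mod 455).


Moduli 13, 5, 7 are pairwise coprime; by CRT there is a unique solution modulo M = 13 · 5 · 7 = 455.
Solve pairwise, accumulating the modulus:
  Start with x ≡ 1 (mod 13).
  Combine with x ≡ 3 (mod 5): since gcd(13, 5) = 1, we get a unique residue mod 65.
    Write x = 1 + 13·t and substitute into x ≡ 3 (mod 5): 13·t ≡ 3 − 1 = 2 (mod 5).
    Reduce coefficients mod 5: 3·t ≡ 2 (mod 5).
    The inverse of 3 mod 5 is 2 (since 3·2 = 6 = 1·5 + 1), so t ≡ 2·2 = 4 ≡ 4 (mod 5).
    Then x = 1 + 13·4 = 53, valid modulo lcm(13, 5) = 65: x ≡ 53 (mod 65).
  Combine with x ≡ 4 (mod 7): since gcd(65, 7) = 1, we get a unique residue mod 455.
    Write x = 53 + 65·t and substitute into x ≡ 4 (mod 7): 65·t ≡ 4 − 53 = -49 (mod 7).
    Reduce coefficients mod 7: 2·t ≡ 0 (mod 7).
    The inverse of 2 mod 7 is 4 (since 2·4 = 8 = 1·7 + 1), so t ≡ 4·0 = 0 ≡ 0 (mod 7).
    Then x = 53 + 65·0 = 53, valid modulo lcm(65, 7) = 455: x ≡ 53 (mod 455).
Verify: 53 mod 13 = 1 ✓, 53 mod 5 = 3 ✓, 53 mod 7 = 4 ✓.

x ≡ 53 (mod 455).
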